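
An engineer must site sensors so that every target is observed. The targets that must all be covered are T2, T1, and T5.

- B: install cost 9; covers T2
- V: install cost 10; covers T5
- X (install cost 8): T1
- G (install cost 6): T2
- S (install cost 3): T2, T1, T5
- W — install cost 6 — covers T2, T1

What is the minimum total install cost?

S alone covers T2, T1, T5 — every target.
Total install cost: 3.
No cover costs less than 3.

3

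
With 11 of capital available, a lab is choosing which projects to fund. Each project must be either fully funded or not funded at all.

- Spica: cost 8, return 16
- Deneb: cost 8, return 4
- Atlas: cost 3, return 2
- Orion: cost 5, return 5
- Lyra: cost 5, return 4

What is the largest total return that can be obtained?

18

This is a 0-1 knapsack instance.
Spica + Atlas: cost 8 + 3 = 11 ≤ 11, return 16 + 2 = 18.
Spica: cost 8 ≤ 11, return 16.
Best is Spica and Atlas with total return 18.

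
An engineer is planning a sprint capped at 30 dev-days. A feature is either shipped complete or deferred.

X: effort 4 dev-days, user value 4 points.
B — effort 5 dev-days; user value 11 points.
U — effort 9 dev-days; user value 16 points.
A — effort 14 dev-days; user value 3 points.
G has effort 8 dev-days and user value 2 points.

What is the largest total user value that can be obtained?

33

Allowing fractional choices, the relaxed optimum would be about 33.9, but features are indivisible.
X + B + U: effort 4 + 5 + 9 = 18 ≤ 30, user value 4 + 11 + 16 = 31.
X + B + U + G: effort 4 + 5 + 9 + 8 = 26 ≤ 30, user value 4 + 11 + 16 + 2 = 33.
B + U + A: effort 5 + 9 + 14 = 28 ≤ 30, user value 11 + 16 + 3 = 30.
Best is X, B, U, and G with total user value 33.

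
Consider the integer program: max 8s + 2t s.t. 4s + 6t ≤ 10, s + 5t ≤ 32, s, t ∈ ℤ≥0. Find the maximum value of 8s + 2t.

Relaxing integrality, the LP optimum is 20.00 at (s,t) = (2.5, 0), which is not an integer point.
(s,t)=(2,0): 4·2+6·0=8≤10, 1·2+5·0=2≤32, objective 16.
(s,t)=(1,1): 4·1+6·1=10≤10, 1·1+5·1=6≤32, objective 10.
Maximum is 16 at (s,t)=(2,0).

16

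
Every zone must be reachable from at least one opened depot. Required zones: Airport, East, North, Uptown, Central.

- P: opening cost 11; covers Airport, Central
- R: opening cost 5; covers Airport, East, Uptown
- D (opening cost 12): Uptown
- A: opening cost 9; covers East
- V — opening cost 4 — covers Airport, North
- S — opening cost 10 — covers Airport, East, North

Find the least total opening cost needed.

Choose P, R, and V: together they cover Airport, East, North, Uptown, Central — every zone.
Total opening cost: 11 + 5 + 4 = 20.
No cover costs less than 20.

20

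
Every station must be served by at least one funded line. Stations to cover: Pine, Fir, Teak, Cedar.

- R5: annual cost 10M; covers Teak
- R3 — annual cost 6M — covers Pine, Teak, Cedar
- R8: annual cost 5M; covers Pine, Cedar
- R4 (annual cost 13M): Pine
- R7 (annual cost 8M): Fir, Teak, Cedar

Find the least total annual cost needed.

This is an integer covering problem.
The greedy cost-per-new-station heuristic would pick R3 and R7 for 14, but a cheaper cover exists.
Choose R8 and R7: together they cover Pine, Fir, Teak, Cedar — every station.
Total annual cost: 5 + 8 = 13.
No cover costs less than 13.

13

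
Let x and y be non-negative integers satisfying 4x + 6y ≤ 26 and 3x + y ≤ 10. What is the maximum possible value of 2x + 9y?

Relaxing integrality, the LP optimum is 39.00 at (x,y) = (0, 4.33), which is not an integer point.
(x,y)=(0,4): 4·0+6·4=24≤26, 3·0+1·4=4≤10, objective 36.
(x,y)=(1,3): 4·1+6·3=22≤26, 3·1+1·3=6≤10, objective 29.
(x,y)=(0,3): 4·0+6·3=18≤26, 3·0+1·3=3≤10, objective 27.
Maximum is 36 at (x,y)=(0,4).

36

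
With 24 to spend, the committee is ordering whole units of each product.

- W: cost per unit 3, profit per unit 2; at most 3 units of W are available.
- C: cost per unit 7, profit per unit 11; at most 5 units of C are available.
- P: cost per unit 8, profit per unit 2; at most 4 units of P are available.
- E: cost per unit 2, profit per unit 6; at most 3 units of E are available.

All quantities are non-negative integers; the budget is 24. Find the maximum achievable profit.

42

E has the best ratio (6/2); taking only E gives at most 3×6 = 18 (stopped by the supply cap of 3).
Mixing does better — 1×W, 2×C, and 3×E: cost 23 ≤ 24, profit 1·2 + 2·11 + 3·6 = 42.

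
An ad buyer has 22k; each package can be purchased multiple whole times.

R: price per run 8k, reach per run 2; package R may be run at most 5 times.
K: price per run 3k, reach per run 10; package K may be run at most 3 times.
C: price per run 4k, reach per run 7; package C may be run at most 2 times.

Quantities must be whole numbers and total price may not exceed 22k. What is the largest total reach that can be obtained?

1×R, 3×K, and 1×C: price 21 ≤ 22, reach 1·2 + 3·10 + 1·7 = 39.
3×K and 2×C: price 17 ≤ 22, reach 3·10 + 2·7 = 44.
Best is 44.

44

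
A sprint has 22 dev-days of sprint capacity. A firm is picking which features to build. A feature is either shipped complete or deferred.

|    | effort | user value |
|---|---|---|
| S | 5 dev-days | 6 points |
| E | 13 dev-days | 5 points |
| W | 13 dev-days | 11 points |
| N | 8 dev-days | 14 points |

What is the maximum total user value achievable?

Treat it as a binary knapsack problem.
Take W and N: effort 13 + 8 = 21 ≤ 22, user value 11 + 14 = 25.
No other feasible combination does better.

25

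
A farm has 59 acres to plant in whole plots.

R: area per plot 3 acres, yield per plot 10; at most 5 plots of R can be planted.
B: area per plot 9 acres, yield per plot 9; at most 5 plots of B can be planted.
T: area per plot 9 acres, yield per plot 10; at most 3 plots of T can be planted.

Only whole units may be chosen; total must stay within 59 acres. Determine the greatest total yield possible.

89

R has the best ratio (10/3); taking only R gives at most 5×10 = 50 (stopped by the supply cap of 5).
Mixing does better — 5×R, 1×B, and 3×T: area 51 ≤ 59, yield 5·10 + 1·9 + 3·10 = 89.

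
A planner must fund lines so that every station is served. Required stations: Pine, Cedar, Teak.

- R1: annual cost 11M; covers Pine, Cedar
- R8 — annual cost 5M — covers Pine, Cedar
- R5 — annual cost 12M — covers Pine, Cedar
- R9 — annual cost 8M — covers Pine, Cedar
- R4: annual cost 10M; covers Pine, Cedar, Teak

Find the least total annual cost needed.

This is a weighted set-cover instance.
The greedy cost-per-new-station heuristic would pick R8 and R4 for 15, but a cheaper cover exists.
R4 alone covers Pine, Cedar, Teak — every station.
Total annual cost: 10.
No cover costs less than 10.

10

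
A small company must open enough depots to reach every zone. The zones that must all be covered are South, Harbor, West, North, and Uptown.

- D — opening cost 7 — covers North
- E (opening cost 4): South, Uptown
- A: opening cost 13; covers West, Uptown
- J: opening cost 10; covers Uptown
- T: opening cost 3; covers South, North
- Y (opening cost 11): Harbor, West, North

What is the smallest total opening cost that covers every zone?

15

This is an integer covering problem.
The greedy cost-per-new-zone heuristic would pick T, E, and Y for 18, but a cheaper cover exists.
Choose E and Y: together they cover South, Harbor, West, North, Uptown — every zone.
Total opening cost: 4 + 11 = 15.
No cover costs less than 15.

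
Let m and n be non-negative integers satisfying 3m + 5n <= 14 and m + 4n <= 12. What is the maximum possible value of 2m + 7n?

The continuous relaxation peaks at (0, 2.8) with value 19.60; rounding to a feasible lattice point costs some objective.
(m,n)=(1,2): 3·1+5·2=13≤14, 1·1+4·2=9≤12, objective 16.
(m,n)=(0,2): 3·0+5·2=10≤14, 1·0+4·2=8≤12, objective 14.
No feasible integer point exceeds 16.

16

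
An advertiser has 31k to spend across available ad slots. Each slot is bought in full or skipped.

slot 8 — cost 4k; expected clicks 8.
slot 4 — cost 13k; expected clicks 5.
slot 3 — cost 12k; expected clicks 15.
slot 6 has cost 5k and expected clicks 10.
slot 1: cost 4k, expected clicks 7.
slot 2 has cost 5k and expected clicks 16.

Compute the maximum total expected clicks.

Allowing fractional choices, the relaxed optimum would be about 56.4, but ad slots are indivisible.
slot 3 + slot 6 + slot 1 + slot 2: cost 12 + 5 + 4 + 5 = 26 ≤ 31, expected clicks 15 + 10 + 7 + 16 = 48.
slot 8 + slot 3 + slot 6 + slot 1 + slot 2: cost 4 + 12 + 5 + 4 + 5 = 30 ≤ 31, expected clicks 8 + 15 + 10 + 7 + 16 = 56.
slot 8 + slot 3 + slot 6 + slot 2: cost 4 + 12 + 5 + 5 = 26 ≤ 31, expected clicks 8 + 15 + 10 + 16 = 49.
Best is slot 8, slot 3, slot 6, slot 1, and slot 2 with total expected clicks 56.

56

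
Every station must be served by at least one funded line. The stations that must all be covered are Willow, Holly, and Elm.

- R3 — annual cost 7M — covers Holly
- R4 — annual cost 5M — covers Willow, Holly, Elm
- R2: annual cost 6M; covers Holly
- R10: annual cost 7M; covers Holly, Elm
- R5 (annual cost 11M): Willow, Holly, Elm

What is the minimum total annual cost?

R4 alone covers Willow, Holly, Elm — every station.
Total annual cost: 5.
No cover costs less than 5.

5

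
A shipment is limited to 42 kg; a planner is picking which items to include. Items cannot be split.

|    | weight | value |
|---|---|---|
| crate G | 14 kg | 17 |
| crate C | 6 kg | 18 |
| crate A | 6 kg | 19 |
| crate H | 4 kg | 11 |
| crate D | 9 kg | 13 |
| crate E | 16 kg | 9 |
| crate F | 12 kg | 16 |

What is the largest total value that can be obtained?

81

This is a 0-1 knapsack instance.
Allowing fractional choices, the relaxed optimum would be about 83.1, but items are indivisible.
crate G + crate C + crate A + crate H + crate D: weight 14 + 6 + 6 + 4 + 9 = 39 ≤ 42, value 17 + 18 + 19 + 11 + 13 = 78.
crate C + crate A + crate H + crate D + crate F: weight 6 + 6 + 4 + 9 + 12 = 37 ≤ 42, value 18 + 19 + 11 + 13 + 16 = 77.
crate G + crate C + crate A + crate H + crate F: weight 14 + 6 + 6 + 4 + 12 = 42 ≤ 42, value 17 + 18 + 19 + 11 + 16 = 81.
Best is crate G, crate C, crate A, crate H, and crate F with total value 81.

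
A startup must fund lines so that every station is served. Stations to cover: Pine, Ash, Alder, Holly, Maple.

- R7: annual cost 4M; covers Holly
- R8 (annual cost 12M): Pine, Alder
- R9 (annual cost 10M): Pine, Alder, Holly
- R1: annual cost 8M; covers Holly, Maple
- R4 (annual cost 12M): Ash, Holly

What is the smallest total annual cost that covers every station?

30

Choose R9, R1, and R4: together they cover Pine, Ash, Alder, Holly, Maple — every station.
Total annual cost: 10 + 8 + 12 = 30.
No cover costs less than 30.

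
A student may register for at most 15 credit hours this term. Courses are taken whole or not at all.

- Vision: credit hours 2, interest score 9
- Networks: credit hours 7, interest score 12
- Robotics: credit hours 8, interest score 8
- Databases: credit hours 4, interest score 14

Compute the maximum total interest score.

Allowing fractional choices, the relaxed optimum would be about 37.0, but courses are indivisible.
Vision + Networks + Databases: credit hours 2 + 7 + 4 = 13 ≤ 15, interest score 9 + 12 + 14 = 35.
Vision + Robotics + Databases: credit hours 2 + 8 + 4 = 14 ≤ 15, interest score 9 + 8 + 14 = 31.
Best is Vision, Networks, and Databases with total interest score 35.

35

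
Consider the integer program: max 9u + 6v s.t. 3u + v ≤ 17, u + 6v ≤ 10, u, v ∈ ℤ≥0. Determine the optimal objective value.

(u,v)=(5,0): 3·5+1·0=15≤17, 1·5+6·0=5≤10, objective 45.
(u,v)=(4,1): 3·4+1·1=13≤17, 1·4+6·1=10≤10, objective 42.
(u,v)=(4,0): 3·4+1·0=12≤17, 1·4+6·0=4≤10, objective 36.
The best lattice point is (5,0), giving 45.

45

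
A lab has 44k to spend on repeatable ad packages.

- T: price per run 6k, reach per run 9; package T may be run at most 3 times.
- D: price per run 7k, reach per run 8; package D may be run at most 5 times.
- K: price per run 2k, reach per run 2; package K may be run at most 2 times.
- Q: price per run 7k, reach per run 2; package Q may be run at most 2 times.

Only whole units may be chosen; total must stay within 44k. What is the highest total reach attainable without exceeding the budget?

55

This is a bounded integer knapsack.
3×T, 3×D, and 2×K: price 43 ≤ 44, reach 3·9 + 3·8 + 2·2 = 55.
2×T, 4×D, and 2×K: price 44 ≤ 44, reach 2·9 + 4·8 + 2·2 = 54.
Best is 55.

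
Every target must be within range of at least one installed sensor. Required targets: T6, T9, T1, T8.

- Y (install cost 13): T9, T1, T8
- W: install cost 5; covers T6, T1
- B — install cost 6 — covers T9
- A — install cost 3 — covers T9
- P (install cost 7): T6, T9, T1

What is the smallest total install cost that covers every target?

The greedy cost-per-new-target heuristic would pick P and Y for 20, but a cheaper cover exists.
Choose Y and W: together they cover T6, T9, T1, T8 — every target.
Total install cost: 13 + 5 = 18.
No cover costs less than 18.

18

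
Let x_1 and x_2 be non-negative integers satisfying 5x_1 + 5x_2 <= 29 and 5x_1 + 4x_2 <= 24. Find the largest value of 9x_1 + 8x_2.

Relaxing integrality, the LP optimum is 47.20 at (x_1,x_2) = (0.8, 5), which is not an integer point.
(x_1,x_2)=(4,1) is feasible, giving 44.
(x_1,x_2)=(3,2) is feasible, giving 43.
(x_1,x_2)=(1,4) is feasible, giving 41.
(x_1,x_2)=(0,5) is feasible, giving 40.
No feasible integer point exceeds 44.

44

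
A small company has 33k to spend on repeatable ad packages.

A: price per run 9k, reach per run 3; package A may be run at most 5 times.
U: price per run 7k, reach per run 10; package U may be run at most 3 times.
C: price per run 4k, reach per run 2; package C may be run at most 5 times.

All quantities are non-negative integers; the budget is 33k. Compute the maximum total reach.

Take 3×U and 3×C: price 33 ≤ 33, reach 3·10 + 3·2 = 36.
U has the best ratio (10/7) and is taken to its limit of 3; remaining capacity is filled optimally with the others.

36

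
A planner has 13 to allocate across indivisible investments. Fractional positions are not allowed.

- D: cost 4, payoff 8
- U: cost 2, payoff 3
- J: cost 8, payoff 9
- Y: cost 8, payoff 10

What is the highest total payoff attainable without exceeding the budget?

Allowing fractional choices, the relaxed optimum would be about 19.8, but investments are indivisible.
D + Y: cost 4 + 8 = 12 ≤ 13, payoff 8 + 10 = 18.
D + J: cost 4 + 8 = 12 ≤ 13, payoff 8 + 9 = 17.
Best is D and Y with total payoff 18.

18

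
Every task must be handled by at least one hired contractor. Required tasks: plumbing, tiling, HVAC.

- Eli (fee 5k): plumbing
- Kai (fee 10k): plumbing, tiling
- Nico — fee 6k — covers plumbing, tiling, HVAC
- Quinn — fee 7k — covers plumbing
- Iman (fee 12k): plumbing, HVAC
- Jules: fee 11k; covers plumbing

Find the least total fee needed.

Nico alone covers plumbing, tiling, HVAC — every task.
Total fee: 6.
No cover costs less than 6.

6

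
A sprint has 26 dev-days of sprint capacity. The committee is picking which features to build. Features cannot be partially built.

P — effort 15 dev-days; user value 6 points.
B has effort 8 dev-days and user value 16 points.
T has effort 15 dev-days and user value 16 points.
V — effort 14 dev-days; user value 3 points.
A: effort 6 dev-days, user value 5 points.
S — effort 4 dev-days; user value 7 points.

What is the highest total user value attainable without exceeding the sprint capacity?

B + A + S: effort 8 + 6 + 4 = 18 ≤ 26, user value 16 + 5 + 7 = 28.
B + T: effort 8 + 15 = 23 ≤ 26, user value 16 + 16 = 32.
Best is B and T with total user value 32.

32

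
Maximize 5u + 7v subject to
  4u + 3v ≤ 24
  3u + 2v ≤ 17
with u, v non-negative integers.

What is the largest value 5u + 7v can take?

(u,v)=(0,8): 4·0+3·8=24≤24, 3·0+2·8=16≤17, objective 56.
(u,v)=(0,7): 4·0+3·7=21≤24, 3·0+2·7=14≤17, objective 49.
The best lattice point is (0,8), giving 56.

56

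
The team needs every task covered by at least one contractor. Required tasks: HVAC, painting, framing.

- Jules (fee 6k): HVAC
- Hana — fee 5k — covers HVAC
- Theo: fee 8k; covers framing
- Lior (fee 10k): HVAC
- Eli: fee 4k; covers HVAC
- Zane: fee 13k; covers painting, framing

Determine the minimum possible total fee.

17

Choose Eli and Zane: together they cover HVAC, painting, framing — every task.
Total fee: 4 + 13 = 17.
No cover costs less than 17.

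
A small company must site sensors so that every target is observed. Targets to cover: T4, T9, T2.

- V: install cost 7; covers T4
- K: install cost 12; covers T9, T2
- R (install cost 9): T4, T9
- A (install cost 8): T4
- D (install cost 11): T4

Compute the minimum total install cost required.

This is an integer covering problem.
The greedy cost-per-new-target heuristic would pick R and K for 21, but a cheaper cover exists.
Choose V and K: together they cover T4, T9, T2 — every target.
Total install cost: 7 + 12 = 19.
No cover costs less than 19.

19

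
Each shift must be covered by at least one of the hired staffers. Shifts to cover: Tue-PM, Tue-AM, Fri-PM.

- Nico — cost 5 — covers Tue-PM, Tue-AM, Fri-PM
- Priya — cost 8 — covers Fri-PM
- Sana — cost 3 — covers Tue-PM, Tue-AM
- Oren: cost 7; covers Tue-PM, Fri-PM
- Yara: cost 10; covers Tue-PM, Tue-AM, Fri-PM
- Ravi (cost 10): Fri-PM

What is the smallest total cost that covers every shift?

5

The greedy cost-per-new-shift heuristic would pick Sana and Nico for 8, but a cheaper cover exists.
Nico alone covers Tue-PM, Tue-AM, Fri-PM — every shift.
Total cost: 5.
No cover costs less than 5.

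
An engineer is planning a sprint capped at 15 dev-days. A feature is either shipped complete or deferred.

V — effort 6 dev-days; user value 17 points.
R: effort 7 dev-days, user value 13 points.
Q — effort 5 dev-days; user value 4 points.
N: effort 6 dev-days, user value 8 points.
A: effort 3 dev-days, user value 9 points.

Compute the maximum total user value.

34

This is a 0-1 knapsack instance.
Allowing fractional choices, the relaxed optimum would be about 37.1, but features are indivisible.
V + Q + A: effort 6 + 5 + 3 = 14 ≤ 15, user value 17 + 4 + 9 = 30.
V + R: effort 6 + 7 = 13 ≤ 15, user value 17 + 13 = 30.
V + N + A: effort 6 + 6 + 3 = 15 ≤ 15, user value 17 + 8 + 9 = 34.
Best is V, N, and A with total user value 34.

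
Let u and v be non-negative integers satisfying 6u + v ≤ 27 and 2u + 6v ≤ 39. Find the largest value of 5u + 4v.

The continuous relaxation peaks at (3.62, 5.29) with value 39.26; rounding to a feasible lattice point costs some objective.
(u,v)=(3,5): 6·3+1·5=23≤27, 2·3+6·5=36≤39, objective 35.
(u,v)=(3,4): 6·3+1·4=22≤27, 2·3+6·4=30≤39, objective 31.
(u,v)=(2,5): 6·2+1·5=17≤27, 2·2+6·5=34≤39, objective 30.
The best lattice point is (3,5), giving 35.

35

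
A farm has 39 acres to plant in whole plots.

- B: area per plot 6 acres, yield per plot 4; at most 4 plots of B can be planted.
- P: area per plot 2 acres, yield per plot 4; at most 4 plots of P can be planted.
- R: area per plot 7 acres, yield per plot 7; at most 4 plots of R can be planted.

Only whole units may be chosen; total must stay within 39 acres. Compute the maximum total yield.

4×P and 4×R: area 36 ≤ 39, yield 4·4 + 4·7 = 44.
1×B, 4×P, and 3×R: area 35 ≤ 39, yield 1·4 + 4·4 + 3·7 = 41.
Best is 44.

44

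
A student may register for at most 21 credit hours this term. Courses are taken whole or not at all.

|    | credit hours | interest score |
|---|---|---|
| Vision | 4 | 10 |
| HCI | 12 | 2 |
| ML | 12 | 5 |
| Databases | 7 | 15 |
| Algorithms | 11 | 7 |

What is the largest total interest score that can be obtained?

This is a 0-1 knapsack instance.
Take Vision and Databases: credit hours 4 + 7 = 11 ≤ 21, interest score 10 + 15 = 25.
No other feasible combination does better.

25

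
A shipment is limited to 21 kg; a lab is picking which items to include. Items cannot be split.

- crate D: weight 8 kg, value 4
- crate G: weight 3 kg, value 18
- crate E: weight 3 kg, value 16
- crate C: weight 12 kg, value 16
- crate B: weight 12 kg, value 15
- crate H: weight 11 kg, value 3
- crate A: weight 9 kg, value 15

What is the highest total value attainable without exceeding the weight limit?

50

This is an integer program with binary decision variables.
Allowing fractional choices, the relaxed optimum would be about 57.0, but items are indivisible.
crate G + crate E + crate A: weight 3 + 3 + 9 = 15 ≤ 21, value 18 + 16 + 15 = 49.
crate G + crate E + crate C: weight 3 + 3 + 12 = 18 ≤ 21, value 18 + 16 + 16 = 50.
crate G + crate E + crate B: weight 3 + 3 + 12 = 18 ≤ 21, value 18 + 16 + 15 = 49.
Best is crate G, crate E, and crate C with total value 50.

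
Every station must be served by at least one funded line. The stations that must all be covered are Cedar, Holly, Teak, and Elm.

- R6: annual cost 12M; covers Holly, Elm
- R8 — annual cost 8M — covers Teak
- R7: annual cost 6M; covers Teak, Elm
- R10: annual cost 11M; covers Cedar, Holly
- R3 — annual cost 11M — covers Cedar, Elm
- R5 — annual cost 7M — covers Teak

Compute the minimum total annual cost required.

17

This is an integer covering problem.
Choose R7 and R10: together they cover Cedar, Holly, Teak, Elm — every station.
Total annual cost: 6 + 11 = 17.
No cover costs less than 17.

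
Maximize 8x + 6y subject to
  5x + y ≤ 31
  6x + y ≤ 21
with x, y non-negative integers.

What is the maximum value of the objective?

(x,y)=(0,21): 5·0+1·21=21≤31, 6·0+1·21=21≤21, objective 126.
(x,y)=(0,20): 5·0+1·20=20≤31, 6·0+1·20=20≤21, objective 120.
No feasible integer point exceeds 126.

126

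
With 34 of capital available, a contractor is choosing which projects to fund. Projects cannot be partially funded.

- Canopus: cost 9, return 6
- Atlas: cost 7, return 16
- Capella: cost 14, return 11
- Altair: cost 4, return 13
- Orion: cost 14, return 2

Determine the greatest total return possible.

46

Atlas + Capella + Altair: cost 7 + 14 + 4 = 25 ≤ 34, return 16 + 11 + 13 = 40.
Canopus + Atlas + Capella + Altair: cost 9 + 7 + 14 + 4 = 34 ≤ 34, return 6 + 16 + 11 + 13 = 46.
Best is Canopus, Atlas, Capella, and Altair with total return 46.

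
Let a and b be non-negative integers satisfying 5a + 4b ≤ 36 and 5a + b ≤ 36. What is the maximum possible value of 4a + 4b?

36

(a,b)=(0,9): 5·0+4·9=36≤36, 5·0+1·9=9≤36, objective 36.
(a,b)=(0,8): 5·0+4·8=32≤36, 5·0+1·8=8≤36, objective 32.
The best lattice point is (0,9), giving 36.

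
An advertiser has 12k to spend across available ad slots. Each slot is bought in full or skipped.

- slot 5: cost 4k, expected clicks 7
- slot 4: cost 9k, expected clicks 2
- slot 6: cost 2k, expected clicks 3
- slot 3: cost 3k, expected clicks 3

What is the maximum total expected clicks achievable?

13

slot 5 + slot 6: cost 4 + 2 = 6 ≤ 12, expected clicks 7 + 3 = 10.
slot 5 + slot 6 + slot 3: cost 4 + 2 + 3 = 9 ≤ 12, expected clicks 7 + 3 + 3 = 13.
Best is slot 5, slot 6, and slot 3 with total expected clicks 13.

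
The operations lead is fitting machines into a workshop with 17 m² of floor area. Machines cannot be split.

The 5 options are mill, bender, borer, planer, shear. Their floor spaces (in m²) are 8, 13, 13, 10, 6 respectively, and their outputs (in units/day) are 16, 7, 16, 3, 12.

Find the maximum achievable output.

Allowing fractional choices, the relaxed optimum would be about 31.7, but machines are indivisible.
mill + shear: floor space 8 + 6 = 14 ≤ 17, output 16 + 12 = 28.
mill: floor space 8 ≤ 17, output 16.
Best is mill and shear with total output 28.

28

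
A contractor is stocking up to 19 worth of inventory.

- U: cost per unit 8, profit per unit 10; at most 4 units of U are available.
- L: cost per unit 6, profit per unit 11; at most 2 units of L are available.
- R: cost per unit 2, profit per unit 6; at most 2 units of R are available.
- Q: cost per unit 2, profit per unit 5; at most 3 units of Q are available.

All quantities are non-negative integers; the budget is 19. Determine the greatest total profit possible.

39

R has the best ratio (6/2); taking only R gives at most 2×6 = 12 (stopped by the supply cap of 2).
Mixing does better — 2×L, 2×R, and 1×Q: cost 18 ≤ 19, profit 2·11 + 2·6 + 1·5 = 39.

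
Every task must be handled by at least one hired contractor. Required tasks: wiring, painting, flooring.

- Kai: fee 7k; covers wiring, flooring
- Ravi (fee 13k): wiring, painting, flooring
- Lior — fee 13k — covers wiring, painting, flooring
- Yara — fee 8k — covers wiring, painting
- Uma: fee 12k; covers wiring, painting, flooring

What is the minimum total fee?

12

The greedy cost-per-new-task heuristic would pick Kai and Yara for 15, but a cheaper cover exists.
Uma alone covers wiring, painting, flooring — every task.
Total fee: 12.
No cover costs less than 12.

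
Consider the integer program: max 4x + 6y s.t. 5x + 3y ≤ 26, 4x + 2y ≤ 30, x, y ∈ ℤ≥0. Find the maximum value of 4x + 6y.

48

Relaxing integrality, the LP optimum is 52.00 at (x,y) = (0, 8.67), which is not an integer point.
(x,y)=(0,8) is feasible, giving 48.
(x,y)=(1,7) is feasible, giving 46.
Maximum is 48 at (x,y)=(0,8).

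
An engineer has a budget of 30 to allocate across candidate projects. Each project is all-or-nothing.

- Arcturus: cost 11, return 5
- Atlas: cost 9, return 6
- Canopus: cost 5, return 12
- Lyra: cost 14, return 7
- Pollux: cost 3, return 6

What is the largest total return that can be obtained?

29

Allowing fractional choices, the relaxed optimum would be about 30.5, but projects are indivisible.
Atlas + Canopus + Lyra: cost 9 + 5 + 14 = 28 ≤ 30, return 6 + 12 + 7 = 25.
Arcturus + Atlas + Canopus + Pollux: cost 11 + 9 + 5 + 3 = 28 ≤ 30, return 5 + 6 + 12 + 6 = 29.
Canopus + Lyra + Pollux: cost 5 + 14 + 3 = 22 ≤ 30, return 12 + 7 + 6 = 25.
Best is Arcturus, Atlas, Canopus, and Pollux with total return 29.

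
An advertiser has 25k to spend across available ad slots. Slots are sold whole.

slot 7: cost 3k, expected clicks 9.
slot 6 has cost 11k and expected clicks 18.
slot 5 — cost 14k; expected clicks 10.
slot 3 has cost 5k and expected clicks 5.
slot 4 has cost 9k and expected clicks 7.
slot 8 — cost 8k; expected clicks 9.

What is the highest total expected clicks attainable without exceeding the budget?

slot 7 + slot 6 + slot 3: cost 3 + 11 + 5 = 19 ≤ 25, expected clicks 9 + 18 + 5 = 32.
slot 7 + slot 6 + slot 8: cost 3 + 11 + 8 = 22 ≤ 25, expected clicks 9 + 18 + 9 = 36.
slot 7 + slot 6 + slot 4: cost 3 + 11 + 9 = 23 ≤ 25, expected clicks 9 + 18 + 7 = 34.
Best is slot 7, slot 6, and slot 8 with total expected clicks 36.

36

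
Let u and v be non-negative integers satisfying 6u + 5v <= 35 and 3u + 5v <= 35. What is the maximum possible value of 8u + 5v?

The continuous relaxation peaks at (5.83, 0) with value 46.67; rounding to a feasible lattice point costs some objective.
(u,v)=(5,1) is feasible, giving 45.
(u,v)=(4,2) is feasible, giving 42.
(u,v)=(5,0) is feasible, giving 40.
No feasible integer point exceeds 45.

45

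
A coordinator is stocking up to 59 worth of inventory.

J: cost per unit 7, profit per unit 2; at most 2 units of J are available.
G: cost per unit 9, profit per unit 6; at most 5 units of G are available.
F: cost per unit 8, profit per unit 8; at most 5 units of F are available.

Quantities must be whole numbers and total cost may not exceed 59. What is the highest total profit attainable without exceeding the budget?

52

F has the best ratio (8/8); taking only F gives at most 5×8 = 40 (stopped by the supply cap of 5).
Mixing does better — 2×G and 5×F: cost 58 ≤ 59, profit 2·6 + 5·8 = 52.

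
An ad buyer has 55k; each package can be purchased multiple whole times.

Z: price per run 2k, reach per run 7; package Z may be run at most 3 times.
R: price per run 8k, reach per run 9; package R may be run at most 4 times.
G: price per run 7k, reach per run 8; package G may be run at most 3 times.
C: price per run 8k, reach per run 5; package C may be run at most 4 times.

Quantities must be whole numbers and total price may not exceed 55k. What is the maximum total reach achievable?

3×Z, 4×R, and 2×G: price 52 ≤ 55, reach 3·7 + 4·9 + 2·8 = 73.
3×Z, 3×R, and 3×G: price 51 ≤ 55, reach 3·7 + 3·9 + 3·8 = 72.
Best is 73.

73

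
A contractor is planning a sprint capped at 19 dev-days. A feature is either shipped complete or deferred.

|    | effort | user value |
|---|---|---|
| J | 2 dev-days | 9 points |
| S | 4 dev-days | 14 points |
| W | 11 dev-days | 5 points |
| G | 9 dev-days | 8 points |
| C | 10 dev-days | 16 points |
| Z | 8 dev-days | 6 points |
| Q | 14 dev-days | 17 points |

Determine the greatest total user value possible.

39

This is an integer program with binary decision variables.
Take J, S, and C: effort 2 + 4 + 10 = 16 ≤ 19, user value 9 + 14 + 16 = 39.
No other feasible combination does better.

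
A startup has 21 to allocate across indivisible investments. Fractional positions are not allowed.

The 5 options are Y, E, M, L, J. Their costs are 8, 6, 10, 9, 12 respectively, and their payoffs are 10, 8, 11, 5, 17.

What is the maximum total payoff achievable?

27

Treat it as a binary knapsack problem.
E + J: cost 6 + 12 = 18 ≤ 21, payoff 8 + 17 = 25.
Y + J: cost 8 + 12 = 20 ≤ 21, payoff 10 + 17 = 27.
L + J: cost 9 + 12 = 21 ≤ 21, payoff 5 + 17 = 22.
Best is Y and J with total payoff 27.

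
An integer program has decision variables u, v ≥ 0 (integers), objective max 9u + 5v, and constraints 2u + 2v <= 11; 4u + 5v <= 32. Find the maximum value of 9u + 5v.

The continuous relaxation peaks at (5.5, 0) with value 49.50; rounding to a feasible lattice point costs some objective.
(u,v)=(5,0): 2·5+2·0=10≤11, 4·5+5·0=20≤32, objective 45.
(u,v)=(4,1): 2·4+2·1=10≤11, 4·4+5·1=21≤32, objective 41.
(u,v)=(4,0): 2·4+2·0=8≤11, 4·4+5·0=16≤32, objective 36.
No feasible integer point exceeds 45.

45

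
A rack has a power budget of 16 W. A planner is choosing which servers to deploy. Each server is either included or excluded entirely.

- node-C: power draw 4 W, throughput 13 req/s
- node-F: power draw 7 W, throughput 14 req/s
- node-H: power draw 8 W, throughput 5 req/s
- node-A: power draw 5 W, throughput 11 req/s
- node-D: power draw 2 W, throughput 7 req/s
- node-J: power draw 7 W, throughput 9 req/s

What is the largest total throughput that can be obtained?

38

Allowing fractional choices, the relaxed optimum would be about 41.0, but servers are indivisible.
node-C + node-F + node-A: power draw 4 + 7 + 5 = 16 ≤ 16, throughput 13 + 14 + 11 = 38.
node-C + node-F + node-D: power draw 4 + 7 + 2 = 13 ≤ 16, throughput 13 + 14 + 7 = 34.
node-C + node-A + node-J: power draw 4 + 5 + 7 = 16 ≤ 16, throughput 13 + 11 + 9 = 33.
Best is node-C, node-F, and node-A with total throughput 38.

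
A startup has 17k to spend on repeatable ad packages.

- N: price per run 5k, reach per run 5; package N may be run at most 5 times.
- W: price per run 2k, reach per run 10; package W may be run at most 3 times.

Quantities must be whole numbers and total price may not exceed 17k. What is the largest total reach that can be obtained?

40

1×N and 3×W: price 11 ≤ 17, reach 1·5 + 3·10 = 35.
2×N and 3×W: price 16 ≤ 17, reach 2·5 + 3·10 = 40.
Best is 40.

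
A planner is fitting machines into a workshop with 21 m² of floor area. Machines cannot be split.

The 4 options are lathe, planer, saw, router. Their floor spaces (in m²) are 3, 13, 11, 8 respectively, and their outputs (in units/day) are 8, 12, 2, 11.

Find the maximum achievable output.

Take planer and router: floor space 13 + 8 = 21 ≤ 21, output 12 + 11 = 23.
No other feasible combination does better.

23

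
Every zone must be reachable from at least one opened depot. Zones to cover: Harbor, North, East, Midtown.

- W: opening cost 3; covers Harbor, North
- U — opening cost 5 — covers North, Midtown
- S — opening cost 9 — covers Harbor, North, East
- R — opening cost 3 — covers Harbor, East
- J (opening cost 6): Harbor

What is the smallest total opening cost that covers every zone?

8

The greedy cost-per-new-zone heuristic would pick W, R, and U for 11, but a cheaper cover exists.
Choose U and R: together they cover Harbor, North, East, Midtown — every zone.
Total opening cost: 5 + 3 = 8.
No cover costs less than 8.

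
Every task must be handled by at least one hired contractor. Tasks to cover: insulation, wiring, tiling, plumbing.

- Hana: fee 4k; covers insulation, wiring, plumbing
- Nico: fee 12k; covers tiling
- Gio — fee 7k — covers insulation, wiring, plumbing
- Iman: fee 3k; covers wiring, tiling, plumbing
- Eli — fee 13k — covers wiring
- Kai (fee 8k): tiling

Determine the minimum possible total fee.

7

Choose Hana and Iman: together they cover insulation, wiring, tiling, plumbing — every task.
Total fee: 4 + 3 = 7.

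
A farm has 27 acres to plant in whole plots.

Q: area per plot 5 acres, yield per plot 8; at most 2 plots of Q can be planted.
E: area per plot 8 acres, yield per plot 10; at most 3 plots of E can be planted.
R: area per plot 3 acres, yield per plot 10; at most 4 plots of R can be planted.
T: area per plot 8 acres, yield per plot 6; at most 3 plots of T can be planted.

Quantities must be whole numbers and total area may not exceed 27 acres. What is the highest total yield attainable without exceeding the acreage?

58

This is a bounded integer knapsack.
2×Q and 4×R: area 22 ≤ 27, yield 2·8 + 4·10 = 56.
1×Q, 1×E, and 4×R: area 25 ≤ 27, yield 1·8 + 1·10 + 4·10 = 58.
Best is 58.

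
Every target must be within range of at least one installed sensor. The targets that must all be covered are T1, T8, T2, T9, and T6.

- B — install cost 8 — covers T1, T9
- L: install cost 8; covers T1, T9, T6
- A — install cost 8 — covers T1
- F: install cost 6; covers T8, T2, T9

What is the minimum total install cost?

14

Choose L and F: together they cover T1, T8, T2, T9, T6 — every target.
Total install cost: 8 + 6 = 14.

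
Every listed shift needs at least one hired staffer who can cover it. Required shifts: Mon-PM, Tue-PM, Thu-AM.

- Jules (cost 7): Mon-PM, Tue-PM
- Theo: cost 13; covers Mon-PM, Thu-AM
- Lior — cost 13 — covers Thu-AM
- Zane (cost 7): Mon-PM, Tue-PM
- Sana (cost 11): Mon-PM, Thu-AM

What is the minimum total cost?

18

This is an integer covering problem.
Choose Jules and Sana: together they cover Mon-PM, Tue-PM, Thu-AM — every shift.
Total cost: 7 + 11 = 18.
No cover costs less than 18.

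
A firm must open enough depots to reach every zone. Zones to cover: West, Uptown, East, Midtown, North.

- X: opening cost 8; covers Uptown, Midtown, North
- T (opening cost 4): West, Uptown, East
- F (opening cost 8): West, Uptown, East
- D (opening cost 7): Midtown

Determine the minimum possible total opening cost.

Choose X and T: together they cover West, Uptown, East, Midtown, North — every zone.
Total opening cost: 8 + 4 = 12.
No cover costs less than 12.

12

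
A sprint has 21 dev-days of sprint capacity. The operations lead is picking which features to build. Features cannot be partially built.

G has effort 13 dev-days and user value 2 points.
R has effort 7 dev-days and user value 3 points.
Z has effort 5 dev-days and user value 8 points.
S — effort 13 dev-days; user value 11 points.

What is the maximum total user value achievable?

19

Treat it as a binary knapsack problem.
Allowing fractional choices, the relaxed optimum would be about 20.3, but features are indivisible.
Z + S: effort 5 + 13 = 18 ≤ 21, user value 8 + 11 = 19.
R + S: effort 7 + 13 = 20 ≤ 21, user value 3 + 11 = 14.
Best is Z and S with total user value 19.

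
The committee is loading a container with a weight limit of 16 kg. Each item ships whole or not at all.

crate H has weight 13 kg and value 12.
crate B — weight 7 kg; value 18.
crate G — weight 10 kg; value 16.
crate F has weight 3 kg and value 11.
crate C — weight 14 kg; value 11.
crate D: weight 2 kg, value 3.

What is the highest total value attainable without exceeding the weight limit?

32

Take crate B, crate F, and crate D: weight 7 + 3 + 2 = 12 ≤ 16, value 18 + 11 + 3 = 32.
No other feasible combination does better.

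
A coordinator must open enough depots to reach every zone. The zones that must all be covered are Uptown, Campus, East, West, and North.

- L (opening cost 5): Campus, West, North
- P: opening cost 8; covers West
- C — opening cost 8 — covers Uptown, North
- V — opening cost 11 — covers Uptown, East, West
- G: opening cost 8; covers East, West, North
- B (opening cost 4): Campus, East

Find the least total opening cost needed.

The greedy cost-per-new-zone heuristic would pick L, B, and C for 17, but a cheaper cover exists.
Choose L and V: together they cover Uptown, Campus, East, West, North — every zone.
Total opening cost: 5 + 11 = 16.
No cover costs less than 16.

16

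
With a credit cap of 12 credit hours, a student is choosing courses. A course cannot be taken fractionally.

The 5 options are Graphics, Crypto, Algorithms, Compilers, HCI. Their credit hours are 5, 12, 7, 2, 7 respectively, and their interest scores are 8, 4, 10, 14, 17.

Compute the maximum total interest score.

Allowing fractional choices, the relaxed optimum would be about 35.8, but courses are indivisible.
Compilers + HCI: credit hours 2 + 7 = 9 ≤ 12, interest score 14 + 17 = 31.
Graphics + HCI: credit hours 5 + 7 = 12 ≤ 12, interest score 8 + 17 = 25.
Best is Compilers and HCI with total interest score 31.

31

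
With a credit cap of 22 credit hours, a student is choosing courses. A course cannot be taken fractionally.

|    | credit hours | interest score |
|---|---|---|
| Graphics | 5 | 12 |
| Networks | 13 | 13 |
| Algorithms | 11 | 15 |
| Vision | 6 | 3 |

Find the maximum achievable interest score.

Allowing fractional choices, the relaxed optimum would be about 33.0, but courses are indivisible.
Graphics + Algorithms + Vision: credit hours 5 + 11 + 6 = 22 ≤ 22, interest score 12 + 15 + 3 = 30.
Graphics + Networks: credit hours 5 + 13 = 18 ≤ 22, interest score 12 + 13 = 25.
Graphics + Algorithms: credit hours 5 + 11 = 16 ≤ 22, interest score 12 + 15 = 27.
Best is Graphics, Algorithms, and Vision with total interest score 30.

30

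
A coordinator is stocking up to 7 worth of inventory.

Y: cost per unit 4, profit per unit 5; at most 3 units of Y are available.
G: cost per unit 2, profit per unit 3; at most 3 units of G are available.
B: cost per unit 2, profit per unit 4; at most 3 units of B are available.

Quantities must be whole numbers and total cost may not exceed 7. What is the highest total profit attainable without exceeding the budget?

Take 3×B: cost 6 ≤ 7, profit 3·4 = 12.
B has the best ratio (4/2) and is taken to its limit of 3; remaining capacity is filled optimally with the others.

12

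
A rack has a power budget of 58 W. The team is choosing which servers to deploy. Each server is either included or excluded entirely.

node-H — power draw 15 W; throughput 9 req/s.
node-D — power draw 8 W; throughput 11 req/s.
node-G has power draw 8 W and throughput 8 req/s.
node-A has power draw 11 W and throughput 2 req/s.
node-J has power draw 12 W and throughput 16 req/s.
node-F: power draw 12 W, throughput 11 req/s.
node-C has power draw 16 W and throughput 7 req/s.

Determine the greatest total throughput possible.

55

Allowing fractional choices, the relaxed optimum would be about 56.3, but servers are indivisible.
node-H + node-D + node-G + node-J + node-F: power draw 15 + 8 + 8 + 12 + 12 = 55 ≤ 58, throughput 9 + 11 + 8 + 16 + 11 = 55.
node-H + node-D + node-A + node-J + node-F: power draw 15 + 8 + 11 + 12 + 12 = 58 ≤ 58, throughput 9 + 11 + 2 + 16 + 11 = 49.
node-D + node-G + node-J + node-F + node-C: power draw 8 + 8 + 12 + 12 + 16 = 56 ≤ 58, throughput 11 + 8 + 16 + 11 + 7 = 53.
Best is node-H, node-D, node-G, node-J, and node-F with total throughput 55.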